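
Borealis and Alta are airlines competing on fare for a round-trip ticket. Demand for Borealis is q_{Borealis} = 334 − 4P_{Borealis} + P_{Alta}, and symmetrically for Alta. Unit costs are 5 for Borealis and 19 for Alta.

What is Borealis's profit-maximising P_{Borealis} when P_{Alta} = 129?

60.375

Borealis's profit: π = (P_{Borealis} − 5)(334 − 4P_{Borealis} + P_{Alta}).
∂π/∂P_{Borealis} = 354 − 8P_{Borealis} + P_{Alta} = 0 ⇒ P_{Borealis} = 44.25 + 0.125P_{Alta}.
At P_{Alta} = 129: P_{Borealis} = 44.25 + 0.125·129 = 60.375.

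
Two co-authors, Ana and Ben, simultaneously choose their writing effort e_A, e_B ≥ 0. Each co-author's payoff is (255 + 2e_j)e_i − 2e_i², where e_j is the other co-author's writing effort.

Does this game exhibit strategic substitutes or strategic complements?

strategic complements

Ana's payoff is (255 + 2e_B)e_A − 2e_A².
∂π/∂e_A = 255 + 2e_B − 4e_A = 0, so e_A = 63.75 + 0.5e_B.
The best-response slope de_A/de_B = 0.5 > 0: the reaction function is upward-sloping, so the choices are strategic complements.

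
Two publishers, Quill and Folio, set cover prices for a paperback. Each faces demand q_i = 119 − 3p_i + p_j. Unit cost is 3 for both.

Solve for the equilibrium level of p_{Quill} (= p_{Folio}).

25.6

Quill's profit: π = (p_{Quill} − 3)(119 − 3p_{Quill} + p_{Folio}).
∂π/∂p_{Quill} = 128 − 6p_{Quill} + p_{Folio} = 0 ⇒ p_{Quill} = 64/3 + (1/6)p_{Folio}.
By symmetry p_{Folio} = p_{Quill}; substituting into the reaction function, (5/6)p_{Quill} = 64/3 and p_{Quill} = 25.6.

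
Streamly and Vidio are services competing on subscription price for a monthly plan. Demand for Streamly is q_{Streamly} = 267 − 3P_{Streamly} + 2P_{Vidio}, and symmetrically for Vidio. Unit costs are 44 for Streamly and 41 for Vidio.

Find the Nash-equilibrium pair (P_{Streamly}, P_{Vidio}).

99.1875, 98.0625

Streamly's profit: π = (P_{Streamly} − 44)(267 − 3P_{Streamly} + 2P_{Vidio}).
∂π/∂P_{Streamly} = 399 − 6P_{Streamly} + 2P_{Vidio} = 0 ⇒ P_{Streamly} = 66.5 + (1/3)P_{Vidio}.
Similarly P_{Vidio} = 65 + (1/3)P_{Streamly}.
Solving the two reaction functions simultaneously: (1 − (1/3)(1/3))P_{Streamly} = 66.5 + (1/3)·65, so (8/9)P_{Streamly} = 529/6 and P_{Streamly} = 99.1875.
Then P_{Vidio} = 65 + (1/3)·99.1875 = 98.0625.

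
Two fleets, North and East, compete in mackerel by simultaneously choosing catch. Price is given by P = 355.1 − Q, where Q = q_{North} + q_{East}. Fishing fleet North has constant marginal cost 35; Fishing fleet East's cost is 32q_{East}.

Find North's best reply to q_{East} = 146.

87.05

Fishing fleet North's profit: π = q_{North}(355.1 − (q_{North} + q_{East})) − 35q_{North}.
∂π/∂q_{North} = 320.1 − 2q_{North} − q_{East} = 0, so q_{North} = 160.05 − 0.5q_{East}.
At q_{East} = 146: q_{North} = 160.05 − 0.5·146 = 87.05.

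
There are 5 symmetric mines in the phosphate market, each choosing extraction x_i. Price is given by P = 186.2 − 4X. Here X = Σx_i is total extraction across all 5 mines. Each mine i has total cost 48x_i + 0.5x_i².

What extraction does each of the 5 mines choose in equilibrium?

A representative mine's profit is π_i = x_i(186.2 − 4X) − 48x_i − 0.5x_i², with X = x_i + Σ_{j≠i} x_j.
First-order condition: 138.2 − 9x_i − 4Σ_{j≠i} x_j = 0.
With identical mines, set every x_j = x: then 138.2 − 9x − 16x = 0, i.e. x = 138.2/25 = 5.528.

5.528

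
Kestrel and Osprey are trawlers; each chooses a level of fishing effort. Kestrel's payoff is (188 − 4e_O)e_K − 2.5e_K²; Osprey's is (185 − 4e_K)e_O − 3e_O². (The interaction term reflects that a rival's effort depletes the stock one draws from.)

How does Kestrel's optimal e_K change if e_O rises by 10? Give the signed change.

Expanding Kestrel's payoff: 188e_K − 4e_Oe_K − 2.5e_K².
∂π/∂e_K = 188 − 4e_O − 5e_K = 0, so e_K = 37.6 − 0.8e_O.
The reaction-function slope is −0.8, so a 10-unit rise in e_O moves e_K by −0.8 × 10 = −8. Kestrel's best response falls — the actions are strategic substitutes.

-8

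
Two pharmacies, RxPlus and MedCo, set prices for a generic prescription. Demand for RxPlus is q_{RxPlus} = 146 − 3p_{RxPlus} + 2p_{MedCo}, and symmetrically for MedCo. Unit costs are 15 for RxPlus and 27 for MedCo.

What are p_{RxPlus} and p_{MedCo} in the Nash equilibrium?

50, 54.5

RxPlus's profit: π = (p_{RxPlus} − 15)(146 − 3p_{RxPlus} + 2p_{MedCo}).
∂π/∂p_{RxPlus} = 191 − 6p_{RxPlus} + 2p_{MedCo} = 0 ⇒ p_{RxPlus} = 191/6 + (1/3)p_{MedCo}.
Similarly p_{MedCo} = 227/6 + (1/3)p_{RxPlus}.
Substituting the second reaction function into the first: p_{RxPlus} = 191/6 + (1/3)(227/6 + (1/3)p_{RxPlus}), which gives (8/9)p_{RxPlus} = 400/9 ⇒ p_{RxPlus} = 50.
Then p_{MedCo} = 227/6 + (1/3)·50 = 54.5.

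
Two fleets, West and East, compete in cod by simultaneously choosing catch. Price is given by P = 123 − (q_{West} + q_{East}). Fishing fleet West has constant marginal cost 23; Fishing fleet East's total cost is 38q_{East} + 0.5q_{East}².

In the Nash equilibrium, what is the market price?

66

Fishing fleet West's profit: π = q_{West}(123 − (q_{West} + q_{East})) − 23q_{West}.
∂π/∂q_{West} = 100 − 2q_{West} − q_{East} = 0, so q_{West} = 50 − 0.5q_{East}.
For East: ∂π/∂q_{East} = 85 − 3q_{East} − q_{West} = 0 ⇒ q_{East} = 85/3 − (1/3)q_{West}.
Substituting the second reaction function into the first: q_{West} = 50 − 0.5(85/3 − (1/3)q_{West}), which gives (5/6)q_{West} = 215/6 ⇒ q_{West} = 43.
Then q_{East} = 85/3 − (1/3)·43 = 14.
Equilibrium price: P = 123 − 57 = 66.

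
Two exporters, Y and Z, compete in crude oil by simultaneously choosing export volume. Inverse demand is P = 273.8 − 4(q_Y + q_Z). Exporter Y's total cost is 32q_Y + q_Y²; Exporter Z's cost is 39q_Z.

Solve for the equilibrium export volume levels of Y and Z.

Exporter Y's profit: π = q_Y(273.8 − 4(q_Y + q_Z)) − 32q_Y − q_Y².
∂π/∂q_Y = 241.8 − 10q_Y − 4q_Z = 0, so q_Y = 24.18 − 0.4q_Z.
For Z: ∂π/∂q_Z = 234.8 − 8q_Z − 4q_Y = 0 ⇒ q_Z = 29.35 − 0.5q_Y.
Solving the two reaction functions simultaneously: (1 − (−0.4)(−0.5))q_Y = 24.18 − 0.4·29.35, so 0.8q_Y = 12.44 and q_Y = 15.55.
Then q_Z = 29.35 − 0.5·15.55 = 21.575.

15.55, 21.575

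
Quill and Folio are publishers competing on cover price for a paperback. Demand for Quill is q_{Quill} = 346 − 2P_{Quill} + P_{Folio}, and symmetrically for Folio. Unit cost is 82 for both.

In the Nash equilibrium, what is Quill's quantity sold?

Quill's profit: π = (P_{Quill} − 82)(346 − 2P_{Quill} + P_{Folio}).
∂π/∂P_{Quill} = 510 − 4P_{Quill} + P_{Folio} = 0 ⇒ P_{Quill} = 127.5 + 0.25P_{Folio}.
Setting P_{Quill} = P_{Folio} in the reaction function: P_{Quill} = 127.5 + 0.25P_{Quill}, so P_{Quill} = 127.5 / 0.75 = 170.
q_{Quill} = 346 − 2·170 + 170 = 176.

176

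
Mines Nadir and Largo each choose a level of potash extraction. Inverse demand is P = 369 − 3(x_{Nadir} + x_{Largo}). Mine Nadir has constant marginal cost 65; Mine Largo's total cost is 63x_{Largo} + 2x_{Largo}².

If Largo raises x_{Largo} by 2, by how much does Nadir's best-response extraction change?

Mine Nadir's profit: π = x_{Nadir}(369 − 3(x_{Nadir} + x_{Largo})) − 65x_{Nadir}.
∂π/∂x_{Nadir} = 304 − 6x_{Nadir} − 3x_{Largo} = 0, so x_{Nadir} = 152/3 − 0.5x_{Largo}.
The reaction-function slope is −0.5, so a 2-unit rise in x_{Largo} moves x_{Nadir} by −0.5 × 2 = −1. Nadir's best response falls — the actions are strategic substitutes.

-1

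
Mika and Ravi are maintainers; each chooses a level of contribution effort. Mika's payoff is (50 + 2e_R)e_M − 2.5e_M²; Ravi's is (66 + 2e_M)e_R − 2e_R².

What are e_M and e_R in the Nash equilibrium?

Expanding Mika's payoff: 50e_M + 2e_Re_M − 2.5e_M².
∂π/∂e_M = 50 + 2e_R − 5e_M = 0, so e_M = 10 + 0.4e_R.
Likewise for Ravi: e_R = 16.5 + 0.5e_M.
Plugging e_R into Mika's best response: e_M = 10 + 0.4(16.5 + 0.5e_M) ⇒ 0.8e_M = 16.6, so e_M = 20.75.
Then e_R = 16.5 + 0.5·20.75 = 26.875.

20.75, 26.875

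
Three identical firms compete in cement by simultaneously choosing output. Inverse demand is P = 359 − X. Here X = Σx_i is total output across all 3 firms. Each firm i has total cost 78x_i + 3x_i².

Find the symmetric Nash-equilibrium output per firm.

28.1

A representative firm's profit is π_i = x_i(359 − X) − 78x_i − 3x_i², with X = x_i + Σ_{j≠i} x_j.
First-order condition: 281 − 8x_i − Σ_{j≠i} x_j = 0.
With identical firms, set every x_j = x: then 281 − 8x − 2x = 0, i.e. x = 281/10 = 28.1.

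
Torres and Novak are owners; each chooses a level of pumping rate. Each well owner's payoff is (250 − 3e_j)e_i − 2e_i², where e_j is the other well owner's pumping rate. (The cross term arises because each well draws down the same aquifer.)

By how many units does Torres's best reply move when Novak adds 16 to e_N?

Torres's payoff is (250 − 3e_N)e_T − 2e_T².
∂π/∂e_T = 250 − 3e_N − 4e_T = 0, so e_T = 62.5 − 0.75e_N.
The reaction-function slope is −0.75, so a 16-unit rise in e_N moves e_T by −0.75 × 16 = −12. Torres's best response falls — the actions are strategic substitutes.

-12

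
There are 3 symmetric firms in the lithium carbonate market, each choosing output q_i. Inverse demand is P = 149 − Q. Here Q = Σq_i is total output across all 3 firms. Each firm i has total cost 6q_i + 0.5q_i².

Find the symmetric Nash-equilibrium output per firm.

28.6

A representative firm's profit is π_i = q_i(149 − Q) − 6q_i − 0.5q_i², with Q = q_i + Σ_{j≠i} q_j.
First-order condition: 143 − 3q_i − Σ_{j≠i} q_j = 0.
With identical firms, set every q_j = q: then 143 − 3q − 2q = 0, i.e. q = 143/5 = 28.6.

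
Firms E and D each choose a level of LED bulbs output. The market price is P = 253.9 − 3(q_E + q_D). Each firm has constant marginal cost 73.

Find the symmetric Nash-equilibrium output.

20.1

Firm E's profit: π = q_E(253.9 − 3(q_E + q_D)) − 73q_E.
∂π/∂q_E = 180.9 − 6q_E − 3q_D = 0, so q_E = 30.15 − 0.5q_D.
Setting q_E = q_D in the reaction function: q_E = 30.15 − 0.5q_E, so q_E = 30.15 / 1.5 = 20.1.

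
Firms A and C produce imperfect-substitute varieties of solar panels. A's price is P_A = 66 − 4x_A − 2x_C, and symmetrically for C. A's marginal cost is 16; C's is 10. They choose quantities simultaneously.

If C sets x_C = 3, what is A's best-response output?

Firm A's profit: π = x_A(66 − 4x_A − 2x_C) − 16x_A.
∂π/∂x_A = 50 − 8x_A − 2x_C = 0 ⇒ x_A = 6.25 − 0.25x_C.
At x_C = 3: x_A = 6.25 − 0.25·3 = 5.5.

5.5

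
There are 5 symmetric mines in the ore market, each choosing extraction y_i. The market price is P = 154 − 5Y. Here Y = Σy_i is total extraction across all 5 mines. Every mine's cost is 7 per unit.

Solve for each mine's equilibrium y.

4.9

A representative mine's profit is π_i = y_i(154 − 5Y) − 7y_i, with Y = y_i + Σ_{j≠i} y_j.
First-order condition: 147 − 10y_i − 5Σ_{j≠i} y_j = 0.
In a symmetric equilibrium every mine chooses the same y, so Σ_{j≠i} y_j = 4y. The condition becomes 147 − 30y = 0, giving y = 147/30 = 4.9.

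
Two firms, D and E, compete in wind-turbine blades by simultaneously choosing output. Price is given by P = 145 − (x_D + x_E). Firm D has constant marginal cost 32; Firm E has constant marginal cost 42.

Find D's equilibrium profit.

Firm D's profit: π = x_D(145 − (x_D + x_E)) − 32x_D.
∂π/∂x_D = 113 − 2x_D − x_E = 0, so x_D = 56.5 − 0.5x_E.
By the same steps for E: x_E = 51.5 − 0.5x_D.
Plugging x_E into D's best response: x_D = 56.5 − 0.5(51.5 − 0.5x_D) ⇒ 0.75x_D = 30.75, so x_D = 41.
Then x_E = 51.5 − 0.5·41 = 31.
Price P = 145 − 72 = 73.
D's profit: (73 − 32)·41 = 1681.

1681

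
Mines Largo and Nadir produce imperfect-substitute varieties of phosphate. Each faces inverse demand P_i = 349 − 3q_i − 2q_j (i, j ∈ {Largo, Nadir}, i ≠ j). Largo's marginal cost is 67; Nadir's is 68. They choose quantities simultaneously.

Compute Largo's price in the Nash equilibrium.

Mine Largo's profit: π = q_{Largo}(349 − 3q_{Largo} − 2q_{Nadir}) − 67q_{Largo}.
∂π/∂q_{Largo} = 282 − 6q_{Largo} − 2q_{Nadir} = 0 ⇒ q_{Largo} = 47 − (1/3)q_{Nadir}.
Similarly q_{Nadir} = 281/6 − (1/3)q_{Largo}.
Plugging q_{Nadir} into Largo's best response: q_{Largo} = 47 − (1/3)(281/6 − (1/3)q_{Largo}) ⇒ (8/9)q_{Largo} = 565/18, so q_{Largo} = 35.3125.
Then q_{Nadir} = 281/6 − (1/3)·35.3125 = 35.0625.
P_{Largo} = 349 − 3·35.3125 − 2·35.0625 = 172.9375.

172.9375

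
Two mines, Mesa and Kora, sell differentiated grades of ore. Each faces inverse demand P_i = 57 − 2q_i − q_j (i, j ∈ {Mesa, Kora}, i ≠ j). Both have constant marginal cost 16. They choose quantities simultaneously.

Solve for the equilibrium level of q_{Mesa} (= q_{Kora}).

8.2

Mine Mesa's profit: π = q_{Mesa}(57 − 2q_{Mesa} − q_{Kora}) − 16q_{Mesa}.
∂π/∂q_{Mesa} = 41 − 4q_{Mesa} − q_{Kora} = 0 ⇒ q_{Mesa} = 10.25 − 0.25q_{Kora}.
The game is symmetric, so in equilibrium q_{Kora} = q_{Mesa}: the reaction function gives 1.25q_{Mesa} = 10.25, hence q_{Mesa} = 8.2.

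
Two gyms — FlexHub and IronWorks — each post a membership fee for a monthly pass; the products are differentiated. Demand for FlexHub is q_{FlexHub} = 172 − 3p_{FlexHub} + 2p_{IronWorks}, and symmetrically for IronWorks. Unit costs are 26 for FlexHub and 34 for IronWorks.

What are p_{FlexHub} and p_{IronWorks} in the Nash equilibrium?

64, 67

FlexHub's profit: π = (p_{FlexHub} − 26)(172 − 3p_{FlexHub} + 2p_{IronWorks}).
∂π/∂p_{FlexHub} = 250 − 6p_{FlexHub} + 2p_{IronWorks} = 0 ⇒ p_{FlexHub} = 125/3 + (1/3)p_{IronWorks}.
Similarly p_{IronWorks} = 137/3 + (1/3)p_{FlexHub}.
Substituting the second reaction function into the first: p_{FlexHub} = 125/3 + (1/3)(137/3 + (1/3)p_{FlexHub}), which gives (8/9)p_{FlexHub} = 512/9 ⇒ p_{FlexHub} = 64.
Then p_{IronWorks} = 137/3 + (1/3)·64 = 67.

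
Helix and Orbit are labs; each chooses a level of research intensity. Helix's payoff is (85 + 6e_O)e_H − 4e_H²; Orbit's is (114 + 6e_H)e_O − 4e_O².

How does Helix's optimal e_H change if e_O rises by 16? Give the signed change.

12

Expanding Helix's payoff: 85e_H + 6e_Oe_H − 4e_H².
∂π/∂e_H = 85 + 6e_O − 8e_H = 0, so e_H = 10.625 + 0.75e_O.
The reaction-function slope is 0.75, so a 16-unit rise in e_O moves e_H by 0.75 × 16 = 12. Helix's best response rises — the actions are strategic complements.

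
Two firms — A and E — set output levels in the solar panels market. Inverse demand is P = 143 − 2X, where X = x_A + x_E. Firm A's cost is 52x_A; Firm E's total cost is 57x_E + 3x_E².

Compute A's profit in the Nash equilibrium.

Firm A's profit: π = x_A(143 − 2(x_A + x_E)) − 52x_A.
∂π/∂x_A = 91 − 4x_A − 2x_E = 0, so x_A = 22.75 − 0.5x_E.
For E: ∂π/∂x_E = 86 − 10x_E − 2x_A = 0 ⇒ x_E = 8.6 − 0.2x_A.
Solving the two reaction functions simultaneously: (1 − (−0.5)(−0.2))x_A = 22.75 − 0.5·8.6, so 0.9x_A = 18.45 and x_A = 20.5.
Then x_E = 8.6 − 0.2·20.5 = 4.5.
Price P = 143 − 2·25 = 93.
A's profit: (93 − 52)·20.5 = 840.5.

840.5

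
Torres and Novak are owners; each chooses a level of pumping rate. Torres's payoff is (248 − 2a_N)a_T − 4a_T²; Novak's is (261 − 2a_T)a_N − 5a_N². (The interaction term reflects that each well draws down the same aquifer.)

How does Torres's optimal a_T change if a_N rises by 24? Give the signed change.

-6

Expanding Torres's payoff: 248a_T − 2a_Na_T − 4a_T².
∂π/∂a_T = 248 − 2a_N − 8a_T = 0, so a_T = 31 − 0.25a_N.
The reaction-function slope is −0.25, so a 24-unit rise in a_N moves a_T by −0.25 × 24 = −6. Torres's best response falls — the actions are strategic substitutes.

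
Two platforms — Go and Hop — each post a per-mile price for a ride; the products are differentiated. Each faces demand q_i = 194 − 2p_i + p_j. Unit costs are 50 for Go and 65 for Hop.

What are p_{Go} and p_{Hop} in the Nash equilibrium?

100, 106

Go's profit: π = (p_{Go} − 50)(194 − 2p_{Go} + p_{Hop}).
∂π/∂p_{Go} = 294 − 4p_{Go} + p_{Hop} = 0 ⇒ p_{Go} = 73.5 + 0.25p_{Hop}.
Similarly p_{Hop} = 81 + 0.25p_{Go}.
Plugging p_{Hop} into Go's best response: p_{Go} = 73.5 + 0.25(81 + 0.25p_{Go}) ⇒ 0.9375p_{Go} = 93.75, so p_{Go} = 100.
Then p_{Hop} = 81 + 0.25·100 = 106.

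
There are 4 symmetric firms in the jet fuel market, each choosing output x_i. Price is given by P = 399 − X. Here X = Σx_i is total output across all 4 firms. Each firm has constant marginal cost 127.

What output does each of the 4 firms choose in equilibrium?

54.4

A representative firm's profit is π_i = x_i(399 − X) − 127x_i, with X = x_i + Σ_{j≠i} x_j.
First-order condition: 272 − 2x_i − Σ_{j≠i} x_j = 0.
In a symmetric equilibrium every firm chooses the same x, so Σ_{j≠i} x_j = 3x. The condition becomes 272 − 5x = 0, giving x = 272/5 = 54.4.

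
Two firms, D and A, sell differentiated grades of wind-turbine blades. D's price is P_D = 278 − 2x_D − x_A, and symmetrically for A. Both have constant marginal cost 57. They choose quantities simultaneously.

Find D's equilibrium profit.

Firm D's profit: π = x_D(278 − 2x_D − x_A) − 57x_D.
∂π/∂x_D = 221 − 4x_D − x_A = 0 ⇒ x_D = 55.25 − 0.25x_A.
Setting x_D = x_A in the reaction function: x_D = 55.25 − 0.25x_D, so x_D = 55.25 / 1.25 = 44.2.
P_D = 278 − 2·44.2 − 44.2 = 145.4.
Profit = (145.4 − 57)·44.2 = 3907.28.

3907.28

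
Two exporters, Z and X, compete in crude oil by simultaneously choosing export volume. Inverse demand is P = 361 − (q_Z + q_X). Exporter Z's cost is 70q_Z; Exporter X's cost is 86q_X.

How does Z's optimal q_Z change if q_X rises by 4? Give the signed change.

-2

Exporter Z's profit: π = q_Z(361 − (q_Z + q_X)) − 70q_Z.
∂π/∂q_Z = 291 − 2q_Z − q_X = 0, so q_Z = 145.5 − 0.5q_X.
The reaction-function slope is −0.5, so a 4-unit rise in q_X moves q_Z by −0.5 × 4 = −2. Z's best response falls — the actions are strategic substitutes.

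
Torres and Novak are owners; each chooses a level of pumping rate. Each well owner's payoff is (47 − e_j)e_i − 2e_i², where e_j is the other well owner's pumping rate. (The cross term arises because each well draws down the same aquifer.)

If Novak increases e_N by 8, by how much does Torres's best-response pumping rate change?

-2

Torres's payoff is (47 − e_N)e_T − 2e_T².
∂π/∂e_T = 47 − e_N − 4e_T = 0, so e_T = 11.75 − 0.25e_N.
The reaction-function slope is −0.25, so an 8-unit rise in e_N moves e_T by −0.25 × 8 = −2. Torres's best response falls — the actions are strategic substitutes.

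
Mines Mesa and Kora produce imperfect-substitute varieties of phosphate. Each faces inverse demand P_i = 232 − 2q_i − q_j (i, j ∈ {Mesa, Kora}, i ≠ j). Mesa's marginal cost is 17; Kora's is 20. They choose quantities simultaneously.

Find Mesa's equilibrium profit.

Mine Mesa's profit: π = q_{Mesa}(232 − 2q_{Mesa} − q_{Kora}) − 17q_{Mesa}.
∂π/∂q_{Mesa} = 215 − 4q_{Mesa} − q_{Kora} = 0 ⇒ q_{Mesa} = 53.75 − 0.25q_{Kora}.
Similarly q_{Kora} = 53 − 0.25q_{Mesa}.
Solving the two reaction functions simultaneously: (1 − (−0.25)(−0.25))q_{Mesa} = 53.75 − 0.25·53, so 0.9375q_{Mesa} = 40.5 and q_{Mesa} = 43.2.
Then q_{Kora} = 53 − 0.25·43.2 = 42.2.
P_{Mesa} = 232 − 2·43.2 − 42.2 = 103.4.
Profit = (103.4 − 17)·43.2 = 3732.48.

3732.48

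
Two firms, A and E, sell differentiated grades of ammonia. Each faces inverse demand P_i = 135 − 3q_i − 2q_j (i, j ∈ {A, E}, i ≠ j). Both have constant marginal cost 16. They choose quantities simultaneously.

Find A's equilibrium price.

60.625

Firm A's profit: π = q_A(135 − 3q_A − 2q_E) − 16q_A.
∂π/∂q_A = 119 − 6q_A − 2q_E = 0 ⇒ q_A = 119/6 − (1/3)q_E.
Setting q_A = q_E in the reaction function: q_A = 119/6 − (1/3)q_A, so q_A = (119/6) / (4/3) = 14.875.
P_A = 135 − 3·14.875 − 2·14.875 = 60.625.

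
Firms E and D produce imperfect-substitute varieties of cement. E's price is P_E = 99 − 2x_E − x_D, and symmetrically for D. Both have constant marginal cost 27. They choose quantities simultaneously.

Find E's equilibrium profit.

Firm E's profit: π = x_E(99 − 2x_E − x_D) − 27x_E.
∂π/∂x_E = 72 − 4x_E − x_D = 0 ⇒ x_E = 18 − 0.25x_D.
By symmetry x_D = x_E; substituting into the reaction function, 1.25x_E = 18 and x_E = 14.4.
P_E = 99 − 2·14.4 − 14.4 = 55.8.
Profit = (55.8 − 27)·14.4 = 414.72.

414.72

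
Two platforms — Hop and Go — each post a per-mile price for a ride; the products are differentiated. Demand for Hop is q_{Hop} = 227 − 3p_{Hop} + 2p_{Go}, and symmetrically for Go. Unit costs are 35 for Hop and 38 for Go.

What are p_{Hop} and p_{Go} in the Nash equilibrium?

Hop's profit: π = (p_{Hop} − 35)(227 − 3p_{Hop} + 2p_{Go}).
∂π/∂p_{Hop} = 332 − 6p_{Hop} + 2p_{Go} = 0 ⇒ p_{Hop} = 166/3 + (1/3)p_{Go}.
Similarly p_{Go} = 341/6 + (1/3)p_{Hop}.
Solving the two reaction functions simultaneously: (1 − (1/3)(1/3))p_{Hop} = 166/3 + (1/3)·(341/6), so (8/9)p_{Hop} = 1337/18 and p_{Hop} = 83.5625.
Then p_{Go} = 341/6 + (1/3)·83.5625 = 84.6875.

83.5625, 84.6875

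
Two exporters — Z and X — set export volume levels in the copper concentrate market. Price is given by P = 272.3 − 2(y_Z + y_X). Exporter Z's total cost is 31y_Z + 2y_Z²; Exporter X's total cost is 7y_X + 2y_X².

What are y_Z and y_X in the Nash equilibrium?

23.33, 27.33

Exporter Z's profit: π = y_Z(272.3 − 2(y_Z + y_X)) − 31y_Z − 2y_Z².
∂π/∂y_Z = 241.3 − 8y_Z − 2y_X = 0, so y_Z = 30.1625 − 0.25y_X.
By the same steps for X: y_X = 33.1625 − 0.25y_Z.
Substituting the second reaction function into the first: y_Z = 30.1625 − 0.25(33.1625 − 0.25y_Z), which gives 0.9375y_Z = 6999/320 ⇒ y_Z = 23.33.
Then y_X = 33.1625 − 0.25·23.33 = 27.33.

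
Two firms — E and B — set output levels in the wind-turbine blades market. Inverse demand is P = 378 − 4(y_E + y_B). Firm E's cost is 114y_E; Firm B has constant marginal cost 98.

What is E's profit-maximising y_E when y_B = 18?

Firm E's profit: π = y_E(378 − 4(y_E + y_B)) − 114y_E.
∂π/∂y_E = 264 − 8y_E − 4y_B = 0, so y_E = 33 − 0.5y_B.
At y_B = 18: y_E = 33 − 0.5·18 = 24.

24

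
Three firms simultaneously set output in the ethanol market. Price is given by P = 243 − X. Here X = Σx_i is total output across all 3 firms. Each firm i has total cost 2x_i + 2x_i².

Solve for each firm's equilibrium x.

30.125

A representative firm's profit is π_i = x_i(243 − X) − 2x_i − 2x_i², with X = x_i + Σ_{j≠i} x_j.
First-order condition: 241 − 6x_i − Σ_{j≠i} x_j = 0.
With identical firms, set every x_j = x: then 241 − 6x − 2x = 0, i.e. x = 241/8 = 30.125.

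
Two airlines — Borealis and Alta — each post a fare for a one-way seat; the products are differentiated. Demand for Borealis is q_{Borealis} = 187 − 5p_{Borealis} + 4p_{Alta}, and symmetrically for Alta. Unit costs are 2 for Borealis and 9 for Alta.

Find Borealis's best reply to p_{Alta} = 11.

Borealis's profit: π = (p_{Borealis} − 2)(187 − 5p_{Borealis} + 4p_{Alta}).
∂π/∂p_{Borealis} = 197 − 10p_{Borealis} + 4p_{Alta} = 0 ⇒ p_{Borealis} = 19.7 + 0.4p_{Alta}.
At p_{Alta} = 11: p_{Borealis} = 19.7 + 0.4·11 = 24.1.

24.1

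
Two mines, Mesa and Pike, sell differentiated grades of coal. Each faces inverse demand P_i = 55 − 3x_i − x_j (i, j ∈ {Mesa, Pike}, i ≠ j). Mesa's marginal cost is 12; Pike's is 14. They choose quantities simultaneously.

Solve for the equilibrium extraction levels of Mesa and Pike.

Mine Mesa's profit: π = x_{Mesa}(55 − 3x_{Mesa} − x_{Pike}) − 12x_{Mesa}.
∂π/∂x_{Mesa} = 43 − 6x_{Mesa} − x_{Pike} = 0 ⇒ x_{Mesa} = 43/6 − (1/6)x_{Pike}.
Similarly x_{Pike} = 41/6 − (1/6)x_{Mesa}.
Solving the two reaction functions simultaneously: (1 − (−1/6)(−1/6))x_{Mesa} = 43/6 − (1/6)·(41/6), so (35/36)x_{Mesa} = 217/36 and x_{Mesa} = 6.2.
Then x_{Pike} = 41/6 − (1/6)·6.2 = 5.8.

6.2, 5.8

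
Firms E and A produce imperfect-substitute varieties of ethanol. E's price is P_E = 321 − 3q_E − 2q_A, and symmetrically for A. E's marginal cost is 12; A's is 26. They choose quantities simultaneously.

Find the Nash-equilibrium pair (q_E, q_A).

39.5, 36

Firm E's profit: π = q_E(321 − 3q_E − 2q_A) − 12q_E.
∂π/∂q_E = 309 − 6q_E − 2q_A = 0 ⇒ q_E = 51.5 − (1/3)q_A.
Similarly q_A = 295/6 − (1/3)q_E.
Plugging q_A into E's best response: q_E = 51.5 − (1/3)(295/6 − (1/3)q_E) ⇒ (8/9)q_E = 316/9, so q_E = 39.5.
Then q_A = 295/6 − (1/3)·39.5 = 36.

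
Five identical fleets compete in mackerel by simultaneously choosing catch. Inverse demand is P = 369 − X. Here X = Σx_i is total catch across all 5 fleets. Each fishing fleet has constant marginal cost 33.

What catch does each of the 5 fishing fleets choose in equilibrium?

56

A representative fishing fleet's profit is π_i = x_i(369 − X) − 33x_i, with X = x_i + Σ_{j≠i} x_j.
First-order condition: 336 − 2x_i − Σ_{j≠i} x_j = 0.
With identical fishing fleets, set every x_j = x: then 336 − 2x − 4x = 0, i.e. x = 336/6 = 56.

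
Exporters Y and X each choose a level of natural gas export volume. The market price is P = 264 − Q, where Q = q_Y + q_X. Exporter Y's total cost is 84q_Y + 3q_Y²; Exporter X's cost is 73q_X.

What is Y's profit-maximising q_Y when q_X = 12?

Exporter Y's profit: π = q_Y(264 − (q_Y + q_X)) − 84q_Y − 3q_Y².
∂π/∂q_Y = 180 − 8q_Y − q_X = 0, so q_Y = 22.5 − 0.125q_X.
At q_X = 12: q_Y = 22.5 − 0.125·12 = 21.

21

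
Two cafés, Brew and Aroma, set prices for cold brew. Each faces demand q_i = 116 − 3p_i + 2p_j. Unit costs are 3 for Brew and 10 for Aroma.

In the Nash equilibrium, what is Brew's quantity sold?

Brew's profit: π = (p_{Brew} − 3)(116 − 3p_{Brew} + 2p_{Aroma}).
∂π/∂p_{Brew} = 125 − 6p_{Brew} + 2p_{Aroma} = 0 ⇒ p_{Brew} = 125/6 + (1/3)p_{Aroma}.
Similarly p_{Aroma} = 73/3 + (1/3)p_{Brew}.
Substituting the second reaction function into the first: p_{Brew} = 125/6 + (1/3)(73/3 + (1/3)p_{Brew}), which gives (8/9)p_{Brew} = 521/18 ⇒ p_{Brew} = 32.5625.
Then p_{Aroma} = 73/3 + (1/3)·32.5625 = 35.1875.
q_{Brew} = 116 − 3·32.5625 + 2·35.1875 = 88.6875.

88.6875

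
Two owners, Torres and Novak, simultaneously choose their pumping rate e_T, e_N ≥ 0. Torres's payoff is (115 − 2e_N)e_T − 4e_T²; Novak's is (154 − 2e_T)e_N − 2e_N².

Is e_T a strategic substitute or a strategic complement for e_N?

strategic substitutes

Expanding Torres's payoff: 115e_T − 2e_Ne_T − 4e_T².
∂π/∂e_T = 115 − 2e_N − 8e_T = 0, so e_T = 14.375 − 0.25e_N.
The best-response slope de_T/de_N = −0.25 < 0: the reaction function is downward-sloping, so the choices are strategic substitutes.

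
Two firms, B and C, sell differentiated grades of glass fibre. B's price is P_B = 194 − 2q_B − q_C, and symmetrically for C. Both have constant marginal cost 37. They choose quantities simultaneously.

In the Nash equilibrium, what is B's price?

Firm B's profit: π = q_B(194 − 2q_B − q_C) − 37q_B.
∂π/∂q_B = 157 − 4q_B − q_C = 0 ⇒ q_B = 39.25 − 0.25q_C.
By symmetry q_C = q_B; substituting into the reaction function, 1.25q_B = 39.25 and q_B = 31.4.
P_B = 194 − 2·31.4 − 31.4 = 99.8.

99.8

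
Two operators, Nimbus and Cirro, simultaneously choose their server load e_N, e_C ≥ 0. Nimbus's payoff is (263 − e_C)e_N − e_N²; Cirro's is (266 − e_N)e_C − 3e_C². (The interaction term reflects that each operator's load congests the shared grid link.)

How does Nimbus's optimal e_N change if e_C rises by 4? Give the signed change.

-2

Expanding Nimbus's payoff: 263e_N − e_Ce_N − e_N².
∂π/∂e_N = 263 − e_C − 2e_N = 0, so e_N = 131.5 − 0.5e_C.
The reaction-function slope is −0.5, so a 4-unit rise in e_C moves e_N by −0.5 × 4 = −2. Nimbus's best response falls — the actions are strategic substitutes.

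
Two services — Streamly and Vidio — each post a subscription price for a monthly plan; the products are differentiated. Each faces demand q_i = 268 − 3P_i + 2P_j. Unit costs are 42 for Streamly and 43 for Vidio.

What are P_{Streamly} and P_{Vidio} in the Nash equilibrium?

Streamly's profit: π = (P_{Streamly} − 42)(268 − 3P_{Streamly} + 2P_{Vidio}).
∂π/∂P_{Streamly} = 394 − 6P_{Streamly} + 2P_{Vidio} = 0 ⇒ P_{Streamly} = 197/3 + (1/3)P_{Vidio}.
Similarly P_{Vidio} = 397/6 + (1/3)P_{Streamly}.
Plugging P_{Vidio} into Streamly's best response: P_{Streamly} = 197/3 + (1/3)(397/6 + (1/3)P_{Streamly}) ⇒ (8/9)P_{Streamly} = 1579/18, so P_{Streamly} = 98.6875.
Then P_{Vidio} = 397/6 + (1/3)·98.6875 = 99.0625.

98.6875, 99.0625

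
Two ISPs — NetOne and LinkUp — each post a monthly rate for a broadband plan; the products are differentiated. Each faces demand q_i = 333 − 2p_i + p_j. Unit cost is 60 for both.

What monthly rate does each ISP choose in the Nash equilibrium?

151

NetOne's profit: π = (p_{NetOne} − 60)(333 − 2p_{NetOne} + p_{LinkUp}).
∂π/∂p_{NetOne} = 453 − 4p_{NetOne} + p_{LinkUp} = 0 ⇒ p_{NetOne} = 113.25 + 0.25p_{LinkUp}.
By symmetry p_{LinkUp} = p_{NetOne}; substituting into the reaction function, 0.75p_{NetOne} = 113.25 and p_{NetOne} = 151.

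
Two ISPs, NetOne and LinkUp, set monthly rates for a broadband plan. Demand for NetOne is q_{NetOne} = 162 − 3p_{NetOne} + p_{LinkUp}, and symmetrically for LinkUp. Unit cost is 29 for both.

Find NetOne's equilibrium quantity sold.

62.4

NetOne's profit: π = (p_{NetOne} − 29)(162 − 3p_{NetOne} + p_{LinkUp}).
∂π/∂p_{NetOne} = 249 − 6p_{NetOne} + p_{LinkUp} = 0 ⇒ p_{NetOne} = 41.5 + (1/6)p_{LinkUp}.
Setting p_{NetOne} = p_{LinkUp} in the reaction function: p_{NetOne} = 41.5 + (1/6)p_{NetOne}, so p_{NetOne} = 41.5 / (5/6) = 49.8.
q_{NetOne} = 162 − 3·49.8 + 49.8 = 62.4.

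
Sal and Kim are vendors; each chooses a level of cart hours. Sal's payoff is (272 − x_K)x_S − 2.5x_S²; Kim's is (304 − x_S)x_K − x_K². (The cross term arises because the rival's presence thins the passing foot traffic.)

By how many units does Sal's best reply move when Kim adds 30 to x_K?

-6

Expanding Sal's payoff: 272x_S − x_Kx_S − 2.5x_S².
∂π/∂x_S = 272 − x_K − 5x_S = 0, so x_S = 54.4 − 0.2x_K.
The reaction-function slope is −0.2, so a 30-unit rise in x_K moves x_S by −0.2 × 30 = −6. Sal's best response falls — the actions are strategic substitutes.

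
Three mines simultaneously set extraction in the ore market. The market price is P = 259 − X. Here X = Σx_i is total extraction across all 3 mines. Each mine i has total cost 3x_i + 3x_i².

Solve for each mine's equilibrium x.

A representative mine's profit is π_i = x_i(259 − X) − 3x_i − 3x_i², with X = x_i + Σ_{j≠i} x_j.
First-order condition: 256 − 8x_i − Σ_{j≠i} x_j = 0.
Imposing symmetry (x_j = x for all j) turns Σ_{j≠i} x_j into 2x, so 256 = 10x and x = 25.6.

25.6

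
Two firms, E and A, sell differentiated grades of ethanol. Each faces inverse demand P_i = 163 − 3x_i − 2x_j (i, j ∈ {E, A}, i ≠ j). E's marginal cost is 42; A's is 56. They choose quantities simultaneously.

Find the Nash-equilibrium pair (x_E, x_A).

Firm E's profit: π = x_E(163 − 3x_E − 2x_A) − 42x_E.
∂π/∂x_E = 121 − 6x_E − 2x_A = 0 ⇒ x_E = 121/6 − (1/3)x_A.
Similarly x_A = 107/6 − (1/3)x_E.
Substituting the second reaction function into the first: x_E = 121/6 − (1/3)(107/6 − (1/3)x_E), which gives (8/9)x_E = 128/9 ⇒ x_E = 16.
Then x_A = 107/6 − (1/3)·16 = 12.5.

16, 12.5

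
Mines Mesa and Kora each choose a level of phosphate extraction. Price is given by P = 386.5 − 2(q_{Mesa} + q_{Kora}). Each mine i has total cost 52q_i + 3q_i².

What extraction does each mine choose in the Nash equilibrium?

27.875

Mine Mesa's profit: π = q_{Mesa}(386.5 − 2(q_{Mesa} + q_{Kora})) − 52q_{Mesa} − 3q_{Mesa}².
∂π/∂q_{Mesa} = 334.5 − 10q_{Mesa} − 2q_{Kora} = 0, so q_{Mesa} = 33.45 − 0.2q_{Kora}.
By symmetry q_{Kora} = q_{Mesa}; substituting into the reaction function, 1.2q_{Mesa} = 33.45 and q_{Mesa} = 27.875.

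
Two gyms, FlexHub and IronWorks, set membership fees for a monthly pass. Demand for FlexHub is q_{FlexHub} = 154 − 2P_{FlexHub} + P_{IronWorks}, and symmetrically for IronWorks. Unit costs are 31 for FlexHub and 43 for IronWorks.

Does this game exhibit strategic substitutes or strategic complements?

strategic complements

FlexHub's profit: π = (P_{FlexHub} − 31)(154 − 2P_{FlexHub} + P_{IronWorks}).
∂π/∂P_{FlexHub} = 216 − 4P_{FlexHub} + P_{IronWorks} = 0 ⇒ P_{FlexHub} = 54 + 0.25P_{IronWorks}.
The best-response slope dP_{FlexHub}/dP_{IronWorks} = 0.25 > 0: the reaction function is upward-sloping, so the choices are strategic complements.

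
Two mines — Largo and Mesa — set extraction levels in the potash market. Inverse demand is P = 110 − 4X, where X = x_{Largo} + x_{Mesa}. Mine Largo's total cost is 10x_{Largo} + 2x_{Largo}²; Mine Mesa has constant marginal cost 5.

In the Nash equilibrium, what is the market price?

48

Mine Largo's profit: π = x_{Largo}(110 − 4(x_{Largo} + x_{Mesa})) − 10x_{Largo} − 2x_{Largo}².
∂π/∂x_{Largo} = 100 − 12x_{Largo} − 4x_{Mesa} = 0, so x_{Largo} = 25/3 − (1/3)x_{Mesa}.
For Mesa: ∂π/∂x_{Mesa} = 105 − 8x_{Mesa} − 4x_{Largo} = 0 ⇒ x_{Mesa} = 13.125 − 0.5x_{Largo}.
Solving the two reaction functions simultaneously: (1 − (−1/3)(−0.5))x_{Largo} = 25/3 − (1/3)·13.125, so (5/6)x_{Largo} = 95/24 and x_{Largo} = 4.75.
Then x_{Mesa} = 13.125 − 0.5·4.75 = 10.75.
Equilibrium price: P = 110 − 4·15.5 = 48.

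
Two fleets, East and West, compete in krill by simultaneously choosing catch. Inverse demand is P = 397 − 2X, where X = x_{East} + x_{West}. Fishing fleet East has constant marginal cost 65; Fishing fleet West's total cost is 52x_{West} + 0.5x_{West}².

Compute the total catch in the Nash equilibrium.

105.375

Fishing fleet East's profit: π = x_{East}(397 − 2(x_{East} + x_{West})) − 65x_{East}.
∂π/∂x_{East} = 332 − 4x_{East} − 2x_{West} = 0, so x_{East} = 83 − 0.5x_{West}.
For West: ∂π/∂x_{West} = 345 − 5x_{West} − 2x_{East} = 0 ⇒ x_{West} = 69 − 0.4x_{East}.
Substituting the second reaction function into the first: x_{East} = 83 − 0.5(69 − 0.4x_{East}), which gives 0.8x_{East} = 48.5 ⇒ x_{East} = 60.625.
Then x_{West} = 69 − 0.4·60.625 = 44.75.
Total catch: 60.625 + 44.75 = 105.375.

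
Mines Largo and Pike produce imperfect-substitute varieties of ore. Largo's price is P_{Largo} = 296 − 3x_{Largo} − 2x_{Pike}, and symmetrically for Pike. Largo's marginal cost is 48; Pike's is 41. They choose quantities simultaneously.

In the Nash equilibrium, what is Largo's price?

Mine Largo's profit: π = x_{Largo}(296 − 3x_{Largo} − 2x_{Pike}) − 48x_{Largo}.
∂π/∂x_{Largo} = 248 − 6x_{Largo} − 2x_{Pike} = 0 ⇒ x_{Largo} = 124/3 − (1/3)x_{Pike}.
Similarly x_{Pike} = 42.5 − (1/3)x_{Largo}.
Solving the two reaction functions simultaneously: (1 − (−1/3)(−1/3))x_{Largo} = 124/3 − (1/3)·42.5, so (8/9)x_{Largo} = 163/6 and x_{Largo} = 30.5625.
Then x_{Pike} = 42.5 − (1/3)·30.5625 = 32.3125.
P_{Largo} = 296 − 3·30.5625 − 2·32.3125 = 139.6875.

139.6875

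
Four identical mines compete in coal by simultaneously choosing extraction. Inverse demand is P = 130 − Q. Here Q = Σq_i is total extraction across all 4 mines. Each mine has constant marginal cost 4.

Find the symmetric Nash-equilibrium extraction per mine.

25.2

A representative mine's profit is π_i = q_i(130 − Q) − 4q_i, with Q = q_i + Σ_{j≠i} q_j.
First-order condition: 126 − 2q_i − Σ_{j≠i} q_j = 0.
Imposing symmetry (q_j = q for all j) turns Σ_{j≠i} q_j into 3q, so 126 = 5q and q = 25.2.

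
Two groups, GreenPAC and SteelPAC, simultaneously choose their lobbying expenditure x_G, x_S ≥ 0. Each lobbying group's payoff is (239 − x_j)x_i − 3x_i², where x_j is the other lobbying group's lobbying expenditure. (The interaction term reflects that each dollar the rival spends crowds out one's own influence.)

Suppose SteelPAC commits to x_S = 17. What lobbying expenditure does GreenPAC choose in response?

37

GreenPAC's payoff is (239 − x_S)x_G − 3x_G².
∂π/∂x_G = 239 − x_S − 6x_G = 0, so x_G = 239/6 − (1/6)x_S.
At x_S = 17: x_G = 239/6 − (1/6)·17 = 37.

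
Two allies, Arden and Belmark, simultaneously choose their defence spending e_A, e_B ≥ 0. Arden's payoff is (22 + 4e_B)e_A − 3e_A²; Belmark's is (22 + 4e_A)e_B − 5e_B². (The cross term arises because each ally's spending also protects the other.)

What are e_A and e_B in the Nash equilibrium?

7, 5

Expanding Arden's payoff: 22e_A + 4e_Be_A − 3e_A².
∂π/∂e_A = 22 + 4e_B − 6e_A = 0, so e_A = 11/3 + (2/3)e_B.
Likewise for Belmark: e_B = 2.2 + 0.4e_A.
Plugging e_B into Arden's best response: e_A = 11/3 + (2/3)(2.2 + 0.4e_A) ⇒ (11/15)e_A = 77/15, so e_A = 7.
Then e_B = 2.2 + 0.4·7 = 5.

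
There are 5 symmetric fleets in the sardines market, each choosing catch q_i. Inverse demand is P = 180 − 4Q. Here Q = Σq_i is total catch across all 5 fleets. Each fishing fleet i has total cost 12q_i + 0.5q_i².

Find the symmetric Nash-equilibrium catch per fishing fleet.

6.72

A representative fishing fleet's profit is π_i = q_i(180 − 4Q) − 12q_i − 0.5q_i², with Q = q_i + Σ_{j≠i} q_j.
First-order condition: 168 − 9q_i − 4Σ_{j≠i} q_j = 0.
With identical fishing fleets, set every q_j = q: then 168 − 9q − 16q = 0, i.e. q = 168/25 = 6.72.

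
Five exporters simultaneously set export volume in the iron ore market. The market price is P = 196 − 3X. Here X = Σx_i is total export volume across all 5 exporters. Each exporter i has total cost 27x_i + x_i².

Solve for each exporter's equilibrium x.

8.45

A representative exporter's profit is π_i = x_i(196 − 3X) − 27x_i − x_i², with X = x_i + Σ_{j≠i} x_j.
First-order condition: 169 − 8x_i − 3Σ_{j≠i} x_j = 0.
In a symmetric equilibrium every exporter chooses the same x, so Σ_{j≠i} x_j = 4x. The condition becomes 169 − 20x = 0, giving x = 169/20 = 8.45.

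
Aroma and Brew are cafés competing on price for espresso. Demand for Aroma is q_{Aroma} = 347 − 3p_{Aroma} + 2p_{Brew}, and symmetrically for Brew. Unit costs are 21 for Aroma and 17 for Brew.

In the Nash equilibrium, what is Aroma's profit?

Aroma's profit: π = (p_{Aroma} − 21)(347 − 3p_{Aroma} + 2p_{Brew}).
∂π/∂p_{Aroma} = 410 − 6p_{Aroma} + 2p_{Brew} = 0 ⇒ p_{Aroma} = 205/3 + (1/3)p_{Brew}.
Similarly p_{Brew} = 199/3 + (1/3)p_{Aroma}.
Substituting the second reaction function into the first: p_{Aroma} = 205/3 + (1/3)(199/3 + (1/3)p_{Aroma}), which gives (8/9)p_{Aroma} = 814/9 ⇒ p_{Aroma} = 101.75.
Then p_{Brew} = 199/3 + (1/3)·101.75 = 100.25.
q_{Aroma} = 347 − 3·101.75 + 2·100.25 = 242.25.
Profit = (101.75 − 21)·242.25 = 19561.6875.

19561.6875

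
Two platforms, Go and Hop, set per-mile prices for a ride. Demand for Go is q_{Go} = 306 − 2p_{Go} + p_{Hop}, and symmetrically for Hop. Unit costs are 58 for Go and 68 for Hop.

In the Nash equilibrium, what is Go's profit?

Go's profit: π = (p_{Go} − 58)(306 − 2p_{Go} + p_{Hop}).
∂π/∂p_{Go} = 422 − 4p_{Go} + p_{Hop} = 0 ⇒ p_{Go} = 105.5 + 0.25p_{Hop}.
Similarly p_{Hop} = 110.5 + 0.25p_{Go}.
Substituting the second reaction function into the first: p_{Go} = 105.5 + 0.25(110.5 + 0.25p_{Go}), which gives 0.9375p_{Go} = 133.125 ⇒ p_{Go} = 142.
Then p_{Hop} = 110.5 + 0.25·142 = 146.
q_{Go} = 306 − 2·142 + 146 = 168.
Profit = (142 − 58)·168 = 14112.

14112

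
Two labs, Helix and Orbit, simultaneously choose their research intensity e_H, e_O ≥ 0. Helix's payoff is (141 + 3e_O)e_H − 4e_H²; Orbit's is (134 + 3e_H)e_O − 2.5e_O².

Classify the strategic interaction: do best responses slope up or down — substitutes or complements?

Expanding Helix's payoff: 141e_H + 3e_Oe_H − 4e_H².
∂π/∂e_H = 141 + 3e_O − 8e_H = 0, so e_H = 17.625 + 0.375e_O.
The best-response slope de_H/de_O = 0.375 > 0: the reaction function is upward-sloping, so the choices are strategic complements.

strategic complements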